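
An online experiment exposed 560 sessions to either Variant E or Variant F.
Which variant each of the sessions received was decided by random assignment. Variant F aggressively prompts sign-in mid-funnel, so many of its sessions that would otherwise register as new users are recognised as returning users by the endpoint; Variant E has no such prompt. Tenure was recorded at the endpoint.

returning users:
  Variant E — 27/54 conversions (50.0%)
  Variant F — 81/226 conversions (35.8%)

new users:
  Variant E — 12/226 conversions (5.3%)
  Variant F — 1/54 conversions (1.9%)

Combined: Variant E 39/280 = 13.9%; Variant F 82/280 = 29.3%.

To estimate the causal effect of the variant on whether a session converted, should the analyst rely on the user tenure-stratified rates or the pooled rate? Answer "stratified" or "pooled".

Because the variant influences user tenure, user tenure is a post-treatment mediator, not a confounder. Stratifying on it would bias the estimate; the causal effect is the crude pooled difference.
Pooled: Variant E 13.9% vs Variant F 29.3%; Variant F is higher overall.

pooled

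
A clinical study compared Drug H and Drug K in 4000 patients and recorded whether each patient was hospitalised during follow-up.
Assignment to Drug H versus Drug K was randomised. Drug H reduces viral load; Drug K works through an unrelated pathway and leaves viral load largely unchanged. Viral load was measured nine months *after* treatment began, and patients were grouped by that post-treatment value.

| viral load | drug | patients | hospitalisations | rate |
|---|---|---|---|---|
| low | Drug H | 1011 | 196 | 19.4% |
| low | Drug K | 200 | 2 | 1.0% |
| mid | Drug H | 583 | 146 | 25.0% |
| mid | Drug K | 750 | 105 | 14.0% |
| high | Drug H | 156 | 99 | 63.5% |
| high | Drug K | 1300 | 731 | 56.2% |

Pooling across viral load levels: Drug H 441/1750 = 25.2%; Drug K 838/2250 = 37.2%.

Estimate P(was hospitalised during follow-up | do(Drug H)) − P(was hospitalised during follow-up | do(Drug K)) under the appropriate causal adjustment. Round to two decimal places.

-0.12

The stratified and pooled comparisons disagree (Drug K wins within each viral load; Drug H wins overall), so the answer turns on the causal role of viral load.
Because the drug influences viral load, viral load is a post-treatment mediator, not a confounder. Stratifying on it would bias the estimate; the causal effect is the crude pooled difference.
The causal difference is the pooled difference: 0.252 − 0.372 = -0.120.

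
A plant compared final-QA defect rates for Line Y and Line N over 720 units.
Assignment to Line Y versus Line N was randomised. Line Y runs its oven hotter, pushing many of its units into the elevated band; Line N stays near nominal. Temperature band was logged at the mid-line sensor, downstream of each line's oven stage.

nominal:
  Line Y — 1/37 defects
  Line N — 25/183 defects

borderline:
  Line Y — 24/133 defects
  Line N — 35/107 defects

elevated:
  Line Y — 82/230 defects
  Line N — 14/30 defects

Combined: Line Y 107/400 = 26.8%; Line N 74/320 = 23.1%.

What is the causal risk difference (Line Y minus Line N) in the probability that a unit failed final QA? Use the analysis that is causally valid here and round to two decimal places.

The distribution of in-process temperature band is itself part of what the line does — it is an intermediate outcome. Holding it fixed would remove that part of the effect; the total effect is the pooled difference.
The causal difference is the pooled difference: 0.268 − 0.231 = +0.036.

+0.04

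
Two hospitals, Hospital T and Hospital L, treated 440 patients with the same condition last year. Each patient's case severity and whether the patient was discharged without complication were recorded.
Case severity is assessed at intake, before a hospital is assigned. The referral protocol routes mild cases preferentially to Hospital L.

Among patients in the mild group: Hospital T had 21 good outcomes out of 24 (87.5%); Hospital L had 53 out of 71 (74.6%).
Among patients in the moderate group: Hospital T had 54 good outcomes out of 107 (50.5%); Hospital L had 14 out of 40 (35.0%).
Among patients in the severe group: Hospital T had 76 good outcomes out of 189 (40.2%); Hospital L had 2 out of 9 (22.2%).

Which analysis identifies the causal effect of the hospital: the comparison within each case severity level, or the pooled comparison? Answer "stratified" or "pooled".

Within every case severity level Hospital T has the higher rate, yet pooled Hospital L does — Simpson's reversal.
Nothing the hospital does changes case severity; the imbalance is an allocation artefact. With case severity also predicting the outcome, the pooled figure is confounded, and the within-stratum comparison is the causal one.
Within each level — mild: 87.5% vs 74.6%; moderate: 50.5% vs 35.0%; severe: 40.2% vs 22.2% — Hospital T is higher every time.

stratified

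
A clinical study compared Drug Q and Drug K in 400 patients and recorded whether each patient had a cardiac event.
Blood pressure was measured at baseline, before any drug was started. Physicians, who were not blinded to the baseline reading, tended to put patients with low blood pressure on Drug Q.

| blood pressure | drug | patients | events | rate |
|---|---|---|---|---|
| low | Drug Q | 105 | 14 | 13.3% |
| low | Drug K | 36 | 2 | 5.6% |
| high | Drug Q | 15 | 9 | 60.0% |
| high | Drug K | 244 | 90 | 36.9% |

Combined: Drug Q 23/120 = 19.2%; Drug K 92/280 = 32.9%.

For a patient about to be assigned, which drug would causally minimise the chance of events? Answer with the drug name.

Drug K is lower inside every blood pressure stratum but Drug Q is lower in aggregate. Whether to stratify depends on how blood pressure relates to the drug.
Blood pressure satisfies the back-door criterion: it is not a descendant of the drug, and it blocks the spurious path from drug to outcome. Adjusting for it (i.e., using the within-blood pressure rates) gives the causal effect.
Within each level — low: 13.3% vs 5.6%; high: 60.0% vs 36.9% — Drug K is lower every time.

Drug K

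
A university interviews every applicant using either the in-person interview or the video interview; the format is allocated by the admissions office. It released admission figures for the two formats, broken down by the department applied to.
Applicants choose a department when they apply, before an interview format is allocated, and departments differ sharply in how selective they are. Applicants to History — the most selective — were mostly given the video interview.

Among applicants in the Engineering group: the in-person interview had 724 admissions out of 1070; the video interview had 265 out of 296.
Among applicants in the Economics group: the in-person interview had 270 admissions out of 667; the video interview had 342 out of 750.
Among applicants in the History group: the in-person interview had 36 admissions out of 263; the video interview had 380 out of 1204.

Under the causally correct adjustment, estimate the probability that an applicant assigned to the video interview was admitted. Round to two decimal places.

0.55

the video interview is higher inside every department stratum but the in-person interview is higher in aggregate. Whether to stratify depends on how department relates to the interview format.
Nothing the interview format does changes department; the imbalance is an allocation artefact. With department also predicting the outcome, the pooled figure is confounded, and the within-stratum comparison is the causal one.
Standardising the video interview to the population department mix: 0.321·265/296 + 0.333·342/750 + 0.345·380/1204 = 0.549.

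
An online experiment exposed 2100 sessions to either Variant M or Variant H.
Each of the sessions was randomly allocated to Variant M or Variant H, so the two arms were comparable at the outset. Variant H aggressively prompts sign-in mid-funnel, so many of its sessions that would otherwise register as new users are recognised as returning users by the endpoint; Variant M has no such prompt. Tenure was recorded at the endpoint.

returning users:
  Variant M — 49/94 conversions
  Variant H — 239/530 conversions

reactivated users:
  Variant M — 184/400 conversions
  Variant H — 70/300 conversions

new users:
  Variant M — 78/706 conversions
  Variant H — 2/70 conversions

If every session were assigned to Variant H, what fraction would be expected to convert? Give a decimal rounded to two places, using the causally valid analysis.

0.35

User tenure is downstream of the variant. One should not condition on a consequence of treatment, so the overall rates are the right comparison.
So P(outcome | do(Variant H)) is just the pooled rate for Variant H: 311/900 = 0.346.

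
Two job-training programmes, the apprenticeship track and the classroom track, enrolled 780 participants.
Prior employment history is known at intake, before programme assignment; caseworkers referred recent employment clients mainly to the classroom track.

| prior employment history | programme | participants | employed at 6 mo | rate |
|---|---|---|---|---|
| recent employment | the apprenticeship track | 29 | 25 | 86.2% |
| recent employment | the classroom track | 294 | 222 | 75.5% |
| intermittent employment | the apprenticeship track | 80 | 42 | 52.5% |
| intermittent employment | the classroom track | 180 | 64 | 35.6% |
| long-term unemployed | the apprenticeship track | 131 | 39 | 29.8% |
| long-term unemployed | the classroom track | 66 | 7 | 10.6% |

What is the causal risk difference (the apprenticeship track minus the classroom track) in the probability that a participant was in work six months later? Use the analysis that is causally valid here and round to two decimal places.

The stratified and pooled comparisons disagree (the apprenticeship track wins within each prior employment history; the classroom track wins overall), so the answer turns on the causal role of prior employment history.
Prior employment history differs across programmes for reasons unrelated to any effect of the programme itself, and it separately predicts the outcome — a classic confounder. We must compare within prior employment history levels.
Adjusting over the population distribution of prior employment history: 0.414·(0.862−0.755) + 0.333·(0.525−0.356) + 0.253·(0.298−0.106) = +0.149.

+0.15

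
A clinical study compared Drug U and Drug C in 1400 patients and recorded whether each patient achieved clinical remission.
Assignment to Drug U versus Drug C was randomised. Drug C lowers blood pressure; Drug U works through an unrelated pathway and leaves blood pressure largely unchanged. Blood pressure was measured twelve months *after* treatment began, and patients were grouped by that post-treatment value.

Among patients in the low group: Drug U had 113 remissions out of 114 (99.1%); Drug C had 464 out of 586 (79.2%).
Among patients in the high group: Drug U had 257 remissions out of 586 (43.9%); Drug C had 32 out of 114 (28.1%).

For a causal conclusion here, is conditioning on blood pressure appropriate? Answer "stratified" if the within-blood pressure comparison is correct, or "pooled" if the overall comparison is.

Because the drug influences blood pressure, blood pressure is a post-treatment mediator, not a confounder. Stratifying on it would bias the estimate; the causal effect is the crude pooled difference.
Pooled: Drug U 52.9% vs Drug C 70.9%; Drug C is higher overall.

pooled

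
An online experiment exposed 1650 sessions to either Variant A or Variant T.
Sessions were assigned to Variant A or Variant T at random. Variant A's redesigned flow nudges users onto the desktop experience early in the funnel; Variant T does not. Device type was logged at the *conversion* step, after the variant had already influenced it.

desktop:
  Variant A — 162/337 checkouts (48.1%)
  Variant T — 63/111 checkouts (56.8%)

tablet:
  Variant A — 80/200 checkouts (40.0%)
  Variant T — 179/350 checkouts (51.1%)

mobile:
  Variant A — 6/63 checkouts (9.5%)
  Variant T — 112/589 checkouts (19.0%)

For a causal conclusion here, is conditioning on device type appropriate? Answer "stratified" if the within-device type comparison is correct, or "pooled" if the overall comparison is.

The stratified and pooled comparisons disagree (Variant T wins within each device type; Variant A wins overall), so the answer turns on the causal role of device type.
Device type is downstream of the variant. One should not condition on a consequence of treatment, so the overall rates are the right comparison.
Pooled: Variant A 41.3% vs Variant T 33.7%; Variant A is higher overall.

pooled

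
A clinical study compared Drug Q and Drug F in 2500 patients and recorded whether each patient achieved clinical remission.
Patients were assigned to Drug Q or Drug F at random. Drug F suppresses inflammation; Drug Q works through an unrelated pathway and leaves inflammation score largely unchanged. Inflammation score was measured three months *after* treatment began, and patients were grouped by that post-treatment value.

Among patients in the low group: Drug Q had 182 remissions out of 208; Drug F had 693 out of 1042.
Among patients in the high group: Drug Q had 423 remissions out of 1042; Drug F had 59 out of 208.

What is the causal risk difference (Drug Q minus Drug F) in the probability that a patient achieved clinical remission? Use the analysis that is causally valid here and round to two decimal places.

-0.12

Within every inflammation score level Drug Q has the higher rate, yet pooled Drug F does — Simpson's reversal.
Because the drug influences inflammation score, inflammation score is a post-treatment mediator, not a confounder. Stratifying on it would bias the estimate; the causal effect is the crude pooled difference.
The causal difference is the pooled difference: 0.484 − 0.602 = -0.118.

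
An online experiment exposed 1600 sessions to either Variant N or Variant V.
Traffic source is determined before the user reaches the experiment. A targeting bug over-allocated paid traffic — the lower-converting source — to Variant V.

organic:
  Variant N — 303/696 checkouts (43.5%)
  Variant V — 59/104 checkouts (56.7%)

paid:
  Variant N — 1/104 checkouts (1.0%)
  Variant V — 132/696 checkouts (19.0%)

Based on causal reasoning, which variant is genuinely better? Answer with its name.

The imbalance in traffic source arose from how sessions were allocated, not from anything the variant did; and traffic source independently affects the outcome. The pooled gap is confounded — condition on traffic source.
Within each level — organic: 43.5% vs 56.7%; paid: 1.0% vs 19.0% — Variant V is higher every time.

Variant V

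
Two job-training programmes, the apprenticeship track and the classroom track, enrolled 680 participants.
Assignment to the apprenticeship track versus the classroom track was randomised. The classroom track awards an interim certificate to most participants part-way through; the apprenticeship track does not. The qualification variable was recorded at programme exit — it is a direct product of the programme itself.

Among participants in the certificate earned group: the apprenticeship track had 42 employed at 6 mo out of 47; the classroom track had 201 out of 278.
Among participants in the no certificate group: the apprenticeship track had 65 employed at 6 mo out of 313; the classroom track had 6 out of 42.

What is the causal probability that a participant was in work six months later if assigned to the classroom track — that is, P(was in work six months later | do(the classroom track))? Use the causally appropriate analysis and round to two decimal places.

Qualification attained during the programme lies on the pathway programme → qualification attained during the programme → outcome, so adjusting for it blocks the indirect effect. For the total causal effect of programme, use the unadjusted pooled rates.
So P(outcome | do(the classroom track)) is just the pooled rate for the classroom track: 207/320 = 0.647.

0.65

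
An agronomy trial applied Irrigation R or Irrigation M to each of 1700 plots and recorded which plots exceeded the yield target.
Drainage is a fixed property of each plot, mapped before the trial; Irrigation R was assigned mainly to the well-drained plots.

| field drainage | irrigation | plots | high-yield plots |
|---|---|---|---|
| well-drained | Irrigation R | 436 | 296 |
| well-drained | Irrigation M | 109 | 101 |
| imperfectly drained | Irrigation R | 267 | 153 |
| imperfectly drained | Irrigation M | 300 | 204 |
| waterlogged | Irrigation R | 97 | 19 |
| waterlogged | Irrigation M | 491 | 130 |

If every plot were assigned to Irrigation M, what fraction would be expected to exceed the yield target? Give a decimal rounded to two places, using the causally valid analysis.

0.62

Field drainage differs across irrigations for reasons unrelated to any effect of the irrigation itself, and it separately predicts the outcome — a classic confounder. We must compare within field drainage levels.
Standardising Irrigation M to the population field drainage mix: 0.321·101/109 + 0.334·204/300 + 0.346·130/491 = 0.615.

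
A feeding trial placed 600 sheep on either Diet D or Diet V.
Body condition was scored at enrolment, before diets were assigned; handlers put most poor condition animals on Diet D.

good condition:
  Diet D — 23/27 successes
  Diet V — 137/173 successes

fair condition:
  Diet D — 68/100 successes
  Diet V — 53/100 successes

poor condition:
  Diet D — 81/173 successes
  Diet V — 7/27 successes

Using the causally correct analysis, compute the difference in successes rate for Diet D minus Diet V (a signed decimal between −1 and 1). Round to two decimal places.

+0.14

Starting body condition is set before the diet has any effect — it is not caused by the diet — and it independently drives the outcome. That makes it a confounder, so the causal comparison is within starting body condition levels.
Adjusting over the population distribution of starting body condition: 0.333·(0.852−0.792) + 0.333·(0.680−0.530) + 0.333·(0.468−0.259) = +0.140.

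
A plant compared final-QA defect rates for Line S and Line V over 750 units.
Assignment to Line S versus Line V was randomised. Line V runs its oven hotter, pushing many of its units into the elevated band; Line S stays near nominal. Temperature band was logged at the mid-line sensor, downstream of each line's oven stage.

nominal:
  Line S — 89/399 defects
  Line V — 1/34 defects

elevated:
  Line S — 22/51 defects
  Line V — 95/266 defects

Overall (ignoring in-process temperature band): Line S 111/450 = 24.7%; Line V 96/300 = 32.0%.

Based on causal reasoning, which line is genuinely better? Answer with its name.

Line S

Line V is lower inside every in-process temperature band stratum but Line S is lower in aggregate. Whether to stratify depends on how in-process temperature band relates to the line.
The distribution of in-process temperature band is itself part of what the line does — it is an intermediate outcome. Holding it fixed would remove that part of the effect; the total effect is the pooled difference.
Pooled: Line S 24.7% vs Line V 32.0%; Line S is lower overall.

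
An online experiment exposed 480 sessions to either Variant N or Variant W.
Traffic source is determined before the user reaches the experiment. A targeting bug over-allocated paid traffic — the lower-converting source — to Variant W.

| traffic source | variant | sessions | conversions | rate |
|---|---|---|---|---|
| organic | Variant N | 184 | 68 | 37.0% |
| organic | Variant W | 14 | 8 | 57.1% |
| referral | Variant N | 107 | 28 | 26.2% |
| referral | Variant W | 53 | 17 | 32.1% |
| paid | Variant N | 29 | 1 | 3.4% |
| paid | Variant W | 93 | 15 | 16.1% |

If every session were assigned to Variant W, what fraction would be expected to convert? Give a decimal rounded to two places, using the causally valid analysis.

The stratified and pooled comparisons disagree (Variant W wins within each traffic source; Variant N wins overall), so the answer turns on the causal role of traffic source.
Here traffic source is a common cause — it drives both which variant a case falls under and the outcome. The crude comparison mixes populations; the stratum-specific rates are the causally relevant ones.
Standardising Variant W to the population traffic source mix: 0.412·8/14 + 0.333·17/53 + 0.254·15/93 = 0.384.

0.38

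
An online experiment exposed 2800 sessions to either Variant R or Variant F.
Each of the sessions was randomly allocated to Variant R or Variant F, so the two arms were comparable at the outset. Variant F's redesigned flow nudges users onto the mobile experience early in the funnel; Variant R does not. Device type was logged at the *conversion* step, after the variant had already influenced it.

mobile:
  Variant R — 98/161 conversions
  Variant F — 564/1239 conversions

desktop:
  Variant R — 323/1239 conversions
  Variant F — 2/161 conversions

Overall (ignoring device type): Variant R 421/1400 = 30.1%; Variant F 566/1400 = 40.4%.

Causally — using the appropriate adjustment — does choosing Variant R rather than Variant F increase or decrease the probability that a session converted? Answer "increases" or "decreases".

Device type here is a post-treatment variable shaped by the variant; conditioning on it would introduce bias rather than remove it. The overall comparison is the causal one.
Pooled: Variant R 30.1% vs Variant F 40.4%; Variant F is higher overall.

decreases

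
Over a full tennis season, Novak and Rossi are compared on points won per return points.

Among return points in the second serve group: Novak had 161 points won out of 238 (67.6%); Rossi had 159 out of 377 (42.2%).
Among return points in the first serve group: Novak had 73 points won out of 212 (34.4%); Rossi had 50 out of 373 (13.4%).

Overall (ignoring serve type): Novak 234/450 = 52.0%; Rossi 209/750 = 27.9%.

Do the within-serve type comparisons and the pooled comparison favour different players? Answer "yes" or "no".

Within each serve type level (second serve 67.6% vs 42.2%; first serve 34.4% vs 13.4%), Novak has the higher rate every time. Pooled: 52.0% vs 27.9% — Novak has the higher rate overall. They agree.

no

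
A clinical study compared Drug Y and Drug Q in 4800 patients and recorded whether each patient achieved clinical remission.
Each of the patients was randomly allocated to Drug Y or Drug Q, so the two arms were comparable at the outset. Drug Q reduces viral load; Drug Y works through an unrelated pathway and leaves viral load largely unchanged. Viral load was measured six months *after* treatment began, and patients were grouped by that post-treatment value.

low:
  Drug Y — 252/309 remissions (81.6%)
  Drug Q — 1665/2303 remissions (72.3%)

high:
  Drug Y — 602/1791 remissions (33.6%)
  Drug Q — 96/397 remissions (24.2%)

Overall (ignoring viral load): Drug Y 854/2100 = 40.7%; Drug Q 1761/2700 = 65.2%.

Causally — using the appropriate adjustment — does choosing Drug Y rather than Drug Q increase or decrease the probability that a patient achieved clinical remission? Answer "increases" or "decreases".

Within every viral load level Drug Y has the higher rate, yet pooled Drug Q does — Simpson's reversal.
Viral load is downstream of the drug. One should not condition on a consequence of treatment, so the overall rates are the right comparison.
Pooled: Drug Y 40.7% vs Drug Q 65.2%; Drug Q is higher overall.

decreases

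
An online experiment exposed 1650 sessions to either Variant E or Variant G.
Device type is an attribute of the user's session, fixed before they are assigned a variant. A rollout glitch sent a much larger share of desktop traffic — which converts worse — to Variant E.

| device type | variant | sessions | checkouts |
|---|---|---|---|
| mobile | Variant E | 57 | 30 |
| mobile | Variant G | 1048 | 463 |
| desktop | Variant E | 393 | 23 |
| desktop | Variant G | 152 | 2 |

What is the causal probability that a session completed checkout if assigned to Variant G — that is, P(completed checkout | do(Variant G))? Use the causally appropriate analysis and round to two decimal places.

0.30

Variant E is higher inside every device type stratum but Variant G is higher in aggregate. Whether to stratify depends on how device type relates to the variant.
Device type satisfies the back-door criterion: it is not a descendant of the variant, and it blocks the spurious path from variant to outcome. Adjusting for it (i.e., using the within-device type rates) gives the causal effect.
Standardising Variant G to the population device type mix: 0.670·463/1048 + 0.330·2/152 = 0.300.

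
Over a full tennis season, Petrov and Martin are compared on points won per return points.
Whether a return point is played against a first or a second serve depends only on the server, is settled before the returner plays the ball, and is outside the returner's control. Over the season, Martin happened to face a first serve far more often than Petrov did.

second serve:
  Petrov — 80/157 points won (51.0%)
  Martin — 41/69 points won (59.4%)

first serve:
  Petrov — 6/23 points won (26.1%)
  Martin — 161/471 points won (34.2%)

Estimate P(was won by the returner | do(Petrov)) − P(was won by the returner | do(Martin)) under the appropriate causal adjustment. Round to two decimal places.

-0.08

The serve type-specific comparison favours Martin throughout, but the pooled figures favour Petrov. The question is whether to condition on serve type.
Here serve type is a common cause — it drives both which player a case falls under and the outcome. The crude comparison mixes populations; the stratum-specific rates are the causally relevant ones.
Adjusting over the population distribution of serve type: 0.314·(0.510−0.594) + 0.686·(0.261−0.342) = -0.082.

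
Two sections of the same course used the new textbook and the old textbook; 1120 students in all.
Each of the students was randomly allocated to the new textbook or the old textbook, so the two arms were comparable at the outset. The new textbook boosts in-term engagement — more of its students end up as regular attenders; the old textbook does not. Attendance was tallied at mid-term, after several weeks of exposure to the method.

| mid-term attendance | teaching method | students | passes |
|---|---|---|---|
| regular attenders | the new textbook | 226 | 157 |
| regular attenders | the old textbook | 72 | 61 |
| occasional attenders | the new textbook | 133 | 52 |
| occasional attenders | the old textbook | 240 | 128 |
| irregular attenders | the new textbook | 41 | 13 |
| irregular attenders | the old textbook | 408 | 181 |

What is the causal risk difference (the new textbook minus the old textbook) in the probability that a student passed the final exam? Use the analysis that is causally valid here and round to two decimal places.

Mid-term attendance is recorded after the teaching method and is itself shifted by it — it sits on the causal path from teaching method to outcome. Conditioning on a mediator would strip out part of the effect we want; the pooled comparison gives the total causal effect.
The causal difference is the pooled difference: 0.555 − 0.514 = +0.041.

+0.04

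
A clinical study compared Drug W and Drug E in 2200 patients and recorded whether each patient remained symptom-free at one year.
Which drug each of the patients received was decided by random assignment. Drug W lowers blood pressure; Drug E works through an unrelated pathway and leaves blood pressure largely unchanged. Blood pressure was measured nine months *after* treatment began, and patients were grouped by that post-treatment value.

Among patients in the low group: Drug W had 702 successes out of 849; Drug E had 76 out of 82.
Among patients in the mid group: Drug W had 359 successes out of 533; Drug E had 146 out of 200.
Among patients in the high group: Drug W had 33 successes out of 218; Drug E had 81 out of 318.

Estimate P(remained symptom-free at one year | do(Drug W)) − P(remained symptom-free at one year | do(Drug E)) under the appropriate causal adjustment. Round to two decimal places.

+0.18

Blood pressure here is a post-treatment variable shaped by the drug; conditioning on it would introduce bias rather than remove it. The overall comparison is the causal one.
The causal difference is the pooled difference: 0.684 − 0.505 = +0.179.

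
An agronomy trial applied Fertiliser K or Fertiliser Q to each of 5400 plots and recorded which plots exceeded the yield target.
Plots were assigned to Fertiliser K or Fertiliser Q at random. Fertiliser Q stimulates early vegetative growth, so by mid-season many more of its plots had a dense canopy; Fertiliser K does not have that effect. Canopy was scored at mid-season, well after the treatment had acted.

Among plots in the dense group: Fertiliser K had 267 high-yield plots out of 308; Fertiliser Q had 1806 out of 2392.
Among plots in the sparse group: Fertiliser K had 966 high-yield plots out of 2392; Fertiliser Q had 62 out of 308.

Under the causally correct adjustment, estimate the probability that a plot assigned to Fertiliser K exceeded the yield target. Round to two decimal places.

0.46

Fertiliser K is higher inside every mid-season canopy stratum but Fertiliser Q is higher in aggregate. Whether to stratify depends on how mid-season canopy relates to the fertiliser.
Mid-season canopy is recorded after the fertiliser and is itself shifted by it — it sits on the causal path from fertiliser to outcome. Conditioning on a mediator would strip out part of the effect we want; the pooled comparison gives the total causal effect.
So P(outcome | do(Fertiliser K)) is just the pooled rate for Fertiliser K: 1233/2700 = 0.457.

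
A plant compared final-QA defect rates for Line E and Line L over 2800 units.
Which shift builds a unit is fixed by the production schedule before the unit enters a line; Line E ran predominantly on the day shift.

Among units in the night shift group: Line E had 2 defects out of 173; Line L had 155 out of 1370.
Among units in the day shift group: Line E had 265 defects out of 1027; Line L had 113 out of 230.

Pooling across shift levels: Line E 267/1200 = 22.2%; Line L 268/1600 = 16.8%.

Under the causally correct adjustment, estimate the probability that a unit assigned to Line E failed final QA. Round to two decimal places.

Nothing the line does changes shift; the imbalance is an allocation artefact. With shift also predicting the outcome, the pooled figure is confounded, and the within-stratum comparison is the causal one.
Standardising Line E to the population shift mix: 0.551·2/173 + 0.449·265/1027 = 0.122.

0.12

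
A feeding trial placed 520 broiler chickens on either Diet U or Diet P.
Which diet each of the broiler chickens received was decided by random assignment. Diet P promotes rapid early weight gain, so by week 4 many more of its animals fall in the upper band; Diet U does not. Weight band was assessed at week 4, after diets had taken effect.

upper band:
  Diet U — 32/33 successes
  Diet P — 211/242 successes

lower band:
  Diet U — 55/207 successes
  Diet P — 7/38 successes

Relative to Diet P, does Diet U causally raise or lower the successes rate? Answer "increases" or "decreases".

Within every week-4 weight band level Diet U has the higher rate, yet pooled Diet P does — Simpson's reversal.
Week-4 weight band is downstream of the diet. One should not condition on a consequence of treatment, so the overall rates are the right comparison.
Pooled: Diet U 36.2% vs Diet P 77.9%; Diet P is higher overall.

decreases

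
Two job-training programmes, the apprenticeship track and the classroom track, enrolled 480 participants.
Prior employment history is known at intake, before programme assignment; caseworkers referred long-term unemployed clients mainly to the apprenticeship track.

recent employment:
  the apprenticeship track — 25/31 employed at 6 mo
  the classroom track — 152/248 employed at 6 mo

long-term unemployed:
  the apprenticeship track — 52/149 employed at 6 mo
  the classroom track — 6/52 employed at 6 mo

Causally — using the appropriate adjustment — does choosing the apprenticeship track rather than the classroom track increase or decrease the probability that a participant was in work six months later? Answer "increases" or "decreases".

increases

Prior employment history satisfies the back-door criterion: it is not a descendant of the programme, and it blocks the spurious path from programme to outcome. Adjusting for it (i.e., using the within-prior employment history rates) gives the causal effect.
Within each level — recent employment: 80.6% vs 61.3%; long-term unemployed: 34.9% vs 11.5% — the apprenticeship track is higher every time.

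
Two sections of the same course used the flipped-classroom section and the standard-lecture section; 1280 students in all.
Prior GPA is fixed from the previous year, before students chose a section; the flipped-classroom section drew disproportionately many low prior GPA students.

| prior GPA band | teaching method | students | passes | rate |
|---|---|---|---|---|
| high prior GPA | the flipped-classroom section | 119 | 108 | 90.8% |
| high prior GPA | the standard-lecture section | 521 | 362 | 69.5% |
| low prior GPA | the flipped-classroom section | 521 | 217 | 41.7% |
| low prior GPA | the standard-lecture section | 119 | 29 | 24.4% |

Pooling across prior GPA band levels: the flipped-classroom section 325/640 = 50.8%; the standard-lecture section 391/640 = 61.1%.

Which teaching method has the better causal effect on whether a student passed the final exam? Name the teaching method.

the flipped-classroom section

the flipped-classroom section is higher inside every prior GPA band stratum but the standard-lecture section is higher in aggregate. Whether to stratify depends on how prior GPA band relates to the teaching method.
Nothing the teaching method does changes prior GPA band; the imbalance is an allocation artefact. With prior GPA band also predicting the outcome, the pooled figure is confounded, and the within-stratum comparison is the causal one.
Within each level — high prior GPA: 90.8% vs 69.5%; low prior GPA: 41.7% vs 24.4% — the flipped-classroom section is higher every time.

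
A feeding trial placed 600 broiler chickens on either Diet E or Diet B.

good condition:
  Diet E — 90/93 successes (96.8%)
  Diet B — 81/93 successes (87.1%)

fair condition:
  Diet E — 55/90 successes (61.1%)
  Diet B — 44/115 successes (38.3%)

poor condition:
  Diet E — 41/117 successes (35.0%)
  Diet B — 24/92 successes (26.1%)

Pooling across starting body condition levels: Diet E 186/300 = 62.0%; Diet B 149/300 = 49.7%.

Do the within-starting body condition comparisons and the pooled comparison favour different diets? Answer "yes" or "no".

no

Within each starting body condition level (good condition 96.8% vs 87.1%; fair condition 61.1% vs 38.3%; poor condition 35.0% vs 26.1%), Diet E has the higher rate every time. Pooled: 62.0% vs 49.7% — Diet E has the higher rate overall. They agree.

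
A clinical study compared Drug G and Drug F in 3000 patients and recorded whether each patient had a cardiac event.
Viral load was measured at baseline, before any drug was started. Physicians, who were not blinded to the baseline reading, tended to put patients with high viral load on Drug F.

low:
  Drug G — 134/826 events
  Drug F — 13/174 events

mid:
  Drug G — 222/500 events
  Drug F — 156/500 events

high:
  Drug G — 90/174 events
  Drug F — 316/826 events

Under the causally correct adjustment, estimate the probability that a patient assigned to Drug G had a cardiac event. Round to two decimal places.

Drug F is lower inside every viral load stratum but Drug G is lower in aggregate. Whether to stratify depends on how viral load relates to the drug.
Here viral load is a common cause — it drives both which drug a case falls under and the outcome. The crude comparison mixes populations; the stratum-specific rates are the causally relevant ones.
Standardising Drug G to the population viral load mix: 0.333·134/826 + 0.333·222/500 + 0.333·90/174 = 0.374.

0.37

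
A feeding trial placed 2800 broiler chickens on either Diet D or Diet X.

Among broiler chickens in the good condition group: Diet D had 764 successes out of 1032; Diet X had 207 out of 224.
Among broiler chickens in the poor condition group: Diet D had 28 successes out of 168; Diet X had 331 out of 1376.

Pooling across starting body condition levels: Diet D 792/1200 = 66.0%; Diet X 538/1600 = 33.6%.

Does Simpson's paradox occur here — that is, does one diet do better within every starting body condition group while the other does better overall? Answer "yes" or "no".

Within each starting body condition level (good condition 74.0% vs 92.4%; poor condition 16.7% vs 24.1%), Diet X has the higher rate every time. Pooled: 66.0% vs 33.6% — Diet D has the higher rate overall. The two comparisons disagree.

yes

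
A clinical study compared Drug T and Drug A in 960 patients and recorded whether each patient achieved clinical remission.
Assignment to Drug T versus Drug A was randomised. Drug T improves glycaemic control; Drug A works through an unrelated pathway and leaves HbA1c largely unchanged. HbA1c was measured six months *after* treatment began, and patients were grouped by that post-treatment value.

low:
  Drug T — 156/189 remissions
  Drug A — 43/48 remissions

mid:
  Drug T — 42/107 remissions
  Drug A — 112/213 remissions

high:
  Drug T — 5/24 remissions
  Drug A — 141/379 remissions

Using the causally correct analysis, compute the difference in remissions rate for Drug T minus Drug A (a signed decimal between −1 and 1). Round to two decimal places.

+0.17

The distribution of HbA1c is itself part of what the drug does — it is an intermediate outcome. Holding it fixed would remove that part of the effect; the total effect is the pooled difference.
The causal difference is the pooled difference: 0.634 − 0.463 = +0.172.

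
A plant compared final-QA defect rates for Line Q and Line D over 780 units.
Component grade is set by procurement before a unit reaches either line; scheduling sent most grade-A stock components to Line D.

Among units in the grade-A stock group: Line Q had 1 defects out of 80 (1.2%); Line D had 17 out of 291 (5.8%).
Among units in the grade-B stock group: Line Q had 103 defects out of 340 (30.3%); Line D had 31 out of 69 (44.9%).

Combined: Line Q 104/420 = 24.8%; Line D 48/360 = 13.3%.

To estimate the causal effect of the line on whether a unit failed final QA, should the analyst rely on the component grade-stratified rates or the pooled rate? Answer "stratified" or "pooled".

Within every component grade level Line Q has the lower rate, yet pooled Line D does — Simpson's reversal.
Component grade satisfies the back-door criterion: it is not a descendant of the line, and it blocks the spurious path from line to outcome. Adjusting for it (i.e., using the within-component grade rates) gives the causal effect.
Within each level — grade-A stock: 1.2% vs 5.8%; grade-B stock: 30.3% vs 44.9% — Line Q is lower every time.

stratified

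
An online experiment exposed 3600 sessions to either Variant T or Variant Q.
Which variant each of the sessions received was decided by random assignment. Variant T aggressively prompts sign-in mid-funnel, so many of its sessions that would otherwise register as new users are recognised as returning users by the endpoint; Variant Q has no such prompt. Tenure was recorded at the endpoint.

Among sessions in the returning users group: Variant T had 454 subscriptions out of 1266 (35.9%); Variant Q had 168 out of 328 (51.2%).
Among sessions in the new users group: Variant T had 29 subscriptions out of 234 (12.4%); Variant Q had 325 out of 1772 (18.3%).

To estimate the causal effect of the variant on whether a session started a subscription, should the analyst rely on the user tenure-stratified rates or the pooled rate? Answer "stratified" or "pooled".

pooled

User tenure is recorded after the variant and is itself shifted by it — it sits on the causal path from variant to outcome. Conditioning on a mediator would strip out part of the effect we want; the pooled comparison gives the total causal effect.
Pooled: Variant T 32.2% vs Variant Q 23.5%; Variant T is higher overall.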